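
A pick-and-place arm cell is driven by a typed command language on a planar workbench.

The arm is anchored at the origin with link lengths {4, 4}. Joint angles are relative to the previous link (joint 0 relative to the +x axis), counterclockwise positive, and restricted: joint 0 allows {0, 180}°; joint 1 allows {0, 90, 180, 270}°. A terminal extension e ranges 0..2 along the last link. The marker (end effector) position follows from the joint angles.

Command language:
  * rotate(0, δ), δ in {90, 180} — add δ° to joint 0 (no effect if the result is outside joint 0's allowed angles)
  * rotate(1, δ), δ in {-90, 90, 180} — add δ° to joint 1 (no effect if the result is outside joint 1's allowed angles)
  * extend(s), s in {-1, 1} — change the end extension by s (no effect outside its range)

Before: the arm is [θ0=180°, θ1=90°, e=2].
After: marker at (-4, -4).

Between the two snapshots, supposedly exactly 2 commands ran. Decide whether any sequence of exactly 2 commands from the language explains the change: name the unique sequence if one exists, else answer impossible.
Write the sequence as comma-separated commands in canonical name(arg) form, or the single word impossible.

from: [θ0=180°, θ1=90°, e=2]
[1] after extend(-1): [θ0=180°, θ1=90°, e=1]
[2] after extend(-1): [θ0=180°, θ1=90°, e=0]
no other 2-command option fits: unique.

extend(-1), extend(-1)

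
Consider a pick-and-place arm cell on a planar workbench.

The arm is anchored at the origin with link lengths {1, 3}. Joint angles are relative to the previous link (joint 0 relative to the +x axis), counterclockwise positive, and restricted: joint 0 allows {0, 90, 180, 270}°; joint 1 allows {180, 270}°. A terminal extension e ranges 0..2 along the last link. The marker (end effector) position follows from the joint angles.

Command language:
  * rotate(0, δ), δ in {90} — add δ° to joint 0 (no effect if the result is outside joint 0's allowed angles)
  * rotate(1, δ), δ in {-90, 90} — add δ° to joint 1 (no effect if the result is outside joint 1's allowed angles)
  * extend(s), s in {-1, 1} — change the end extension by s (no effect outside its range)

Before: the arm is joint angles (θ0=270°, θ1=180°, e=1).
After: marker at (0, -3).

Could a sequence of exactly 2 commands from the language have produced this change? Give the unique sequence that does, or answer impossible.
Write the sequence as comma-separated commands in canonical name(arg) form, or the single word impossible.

rotate(0, 90), rotate(0, 90)

t0: joint angles (θ0=270°, θ1=180°, e=1)
[1] after rotate(0, 90): joint angles (θ0=0°, θ1=180°, e=1)
[2] after rotate(0, 90): joint angles (θ0=90°, θ1=180°, e=1)
uniquely the one of 25 2-step routes that fits.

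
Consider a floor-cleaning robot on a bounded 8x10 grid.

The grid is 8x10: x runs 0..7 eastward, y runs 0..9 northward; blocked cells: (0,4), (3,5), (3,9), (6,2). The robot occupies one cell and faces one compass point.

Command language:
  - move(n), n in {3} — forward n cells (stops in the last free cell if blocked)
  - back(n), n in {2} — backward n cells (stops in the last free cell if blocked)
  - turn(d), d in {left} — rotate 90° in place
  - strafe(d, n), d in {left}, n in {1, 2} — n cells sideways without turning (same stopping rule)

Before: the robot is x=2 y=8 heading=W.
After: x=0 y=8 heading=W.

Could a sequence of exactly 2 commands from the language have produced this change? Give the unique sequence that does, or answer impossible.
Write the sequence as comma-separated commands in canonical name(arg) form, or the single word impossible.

move(3), move(3)

key: still facing W at the end — nothing in the sequence rotates
start: x=2 y=8 heading=W
[1] after move(3): x=0 y=8 heading=W
[2] after move(3): x=0 y=8 heading=W
uniquely the one of 25 2-step routes that fits.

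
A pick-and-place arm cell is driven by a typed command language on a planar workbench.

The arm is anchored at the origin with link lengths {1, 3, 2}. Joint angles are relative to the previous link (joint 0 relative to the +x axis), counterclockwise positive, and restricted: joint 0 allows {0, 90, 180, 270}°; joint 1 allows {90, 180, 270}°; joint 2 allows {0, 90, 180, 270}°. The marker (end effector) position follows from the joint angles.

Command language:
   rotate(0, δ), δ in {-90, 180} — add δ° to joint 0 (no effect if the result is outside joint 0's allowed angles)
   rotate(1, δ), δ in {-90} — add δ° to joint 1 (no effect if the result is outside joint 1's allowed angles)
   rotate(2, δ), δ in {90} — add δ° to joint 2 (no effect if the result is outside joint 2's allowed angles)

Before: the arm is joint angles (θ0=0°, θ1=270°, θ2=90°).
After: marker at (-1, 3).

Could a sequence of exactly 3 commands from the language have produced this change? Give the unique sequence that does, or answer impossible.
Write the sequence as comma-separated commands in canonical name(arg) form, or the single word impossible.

rotate(1, -90), rotate(1, -90), rotate(1, -90)

t0: joint angles (θ0=0°, θ1=270°, θ2=90°)
1. rotate(1, -90) → joint angles (θ0=0°, θ1=180°, θ2=90°)
2. rotate(1, -90) → joint angles (θ0=0°, θ1=90°, θ2=90°)
3. rotate(1, -90) → joint angles (θ0=0°, θ1=90°, θ2=90°)
uniquely the one of 64 3-step routes that fits.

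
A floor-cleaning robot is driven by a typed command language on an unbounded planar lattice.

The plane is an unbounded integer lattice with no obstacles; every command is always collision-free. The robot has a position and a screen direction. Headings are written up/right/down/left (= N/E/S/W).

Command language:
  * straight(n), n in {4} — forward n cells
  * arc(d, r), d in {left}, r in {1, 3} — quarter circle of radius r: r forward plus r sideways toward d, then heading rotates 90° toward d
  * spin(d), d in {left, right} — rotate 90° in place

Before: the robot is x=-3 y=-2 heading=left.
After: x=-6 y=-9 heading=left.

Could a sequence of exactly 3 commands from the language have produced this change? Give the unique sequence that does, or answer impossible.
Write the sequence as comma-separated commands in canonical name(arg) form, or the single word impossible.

key: heading stays W — rotations cancel among the 3 commands
initial: x=-3 y=-2 heading=left
step 1 (arc(left, 3)): x=-6 y=-5 heading=down
step 2 (straight(4)): x=-6 y=-9 heading=down
step 3 (spin(right)): x=-6 y=-9 heading=left
no other 3-command option fits: unique.

arc(left, 3), straight(4), spin(right)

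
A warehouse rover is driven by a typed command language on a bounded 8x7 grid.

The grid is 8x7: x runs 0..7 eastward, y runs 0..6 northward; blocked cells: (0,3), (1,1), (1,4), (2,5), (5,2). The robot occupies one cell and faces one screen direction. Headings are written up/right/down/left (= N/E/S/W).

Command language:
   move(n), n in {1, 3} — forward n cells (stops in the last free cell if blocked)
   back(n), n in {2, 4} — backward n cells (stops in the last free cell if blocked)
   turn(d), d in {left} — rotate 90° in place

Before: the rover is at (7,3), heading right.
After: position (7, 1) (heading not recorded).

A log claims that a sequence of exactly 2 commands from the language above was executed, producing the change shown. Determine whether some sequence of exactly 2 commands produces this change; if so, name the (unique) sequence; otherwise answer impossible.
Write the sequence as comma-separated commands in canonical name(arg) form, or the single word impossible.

key: order matters: swapping turn(left) and back(2) lands elsewhere
from: at (7,3), heading right
t=1 turn(left) ⇒ at (7,3), heading up
t=2 back(2) ⇒ at (7,1), heading up
no rival 2-sequence matches.

turn(left), back(2)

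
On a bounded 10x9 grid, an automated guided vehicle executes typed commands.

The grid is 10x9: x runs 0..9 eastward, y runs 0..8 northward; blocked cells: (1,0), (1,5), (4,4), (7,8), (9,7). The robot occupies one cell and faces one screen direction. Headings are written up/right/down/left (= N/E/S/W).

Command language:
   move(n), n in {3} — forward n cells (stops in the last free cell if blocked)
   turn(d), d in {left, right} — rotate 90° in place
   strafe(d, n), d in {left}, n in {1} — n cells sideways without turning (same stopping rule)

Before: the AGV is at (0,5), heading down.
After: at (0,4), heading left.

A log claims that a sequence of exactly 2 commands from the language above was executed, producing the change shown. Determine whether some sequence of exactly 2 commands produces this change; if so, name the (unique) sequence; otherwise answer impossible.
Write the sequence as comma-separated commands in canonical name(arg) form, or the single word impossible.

key: cell and facing (now W) both changed — the 2 commands mix motion and turning
initial: at (0,5), heading down
1. turn(right) → at (0,5), heading left
2. strafe(left, 1) → at (0,4), heading left
uniquely the one of 16 2-step routes that fits.

turn(right), strafe(left, 1)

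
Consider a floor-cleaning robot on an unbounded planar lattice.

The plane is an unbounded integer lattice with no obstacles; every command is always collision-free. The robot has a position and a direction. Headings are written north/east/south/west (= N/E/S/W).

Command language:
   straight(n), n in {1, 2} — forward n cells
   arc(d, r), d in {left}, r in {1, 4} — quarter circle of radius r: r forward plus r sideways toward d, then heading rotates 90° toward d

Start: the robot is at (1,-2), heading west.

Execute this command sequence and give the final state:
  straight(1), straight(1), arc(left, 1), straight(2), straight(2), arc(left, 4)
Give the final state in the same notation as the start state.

begin: at (1,-2), heading west
step 1 (straight(1)): at (0,-2), heading west
step 2 (straight(1)): at (-1,-2), heading west
step 3 (arc(left, 1)): at (-2,-3), heading south
step 4 (straight(2)): at (-2,-5), heading south
step 5 (straight(2)): at (-2,-7), heading south
step 6 (arc(left, 4)): at (2,-11), heading east

at (2,-11), heading east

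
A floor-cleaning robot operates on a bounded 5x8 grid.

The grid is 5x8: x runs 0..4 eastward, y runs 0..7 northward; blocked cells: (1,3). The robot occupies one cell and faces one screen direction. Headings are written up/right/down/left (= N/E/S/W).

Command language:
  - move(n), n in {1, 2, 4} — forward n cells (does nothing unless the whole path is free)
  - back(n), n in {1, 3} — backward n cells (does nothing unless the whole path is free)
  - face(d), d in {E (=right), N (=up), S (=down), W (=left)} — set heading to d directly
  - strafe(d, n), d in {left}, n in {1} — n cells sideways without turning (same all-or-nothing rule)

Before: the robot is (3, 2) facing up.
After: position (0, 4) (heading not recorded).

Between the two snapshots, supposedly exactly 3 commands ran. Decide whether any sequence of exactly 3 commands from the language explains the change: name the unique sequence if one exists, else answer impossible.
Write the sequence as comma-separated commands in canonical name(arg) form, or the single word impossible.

move(2), face(E), back(3)

key: order matters: swapping move(2) and back(3) lands elsewhere
t0: (3, 2) facing up
step 1 (move(2)): (3, 4) facing up
step 2 (face(E)): (3, 4) facing right
step 3 (back(3)): (0, 4) facing right
no rival 3-sequence matches.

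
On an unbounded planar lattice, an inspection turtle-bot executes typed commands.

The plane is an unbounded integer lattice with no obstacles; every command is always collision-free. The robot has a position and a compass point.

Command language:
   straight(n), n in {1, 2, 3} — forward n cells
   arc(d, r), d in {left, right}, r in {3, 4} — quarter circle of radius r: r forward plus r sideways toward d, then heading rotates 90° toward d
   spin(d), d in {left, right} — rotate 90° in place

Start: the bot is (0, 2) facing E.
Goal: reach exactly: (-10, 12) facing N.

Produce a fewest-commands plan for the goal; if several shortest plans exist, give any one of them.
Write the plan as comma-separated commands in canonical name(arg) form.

arc(left, 3), arc(left, 3), straight(3), straight(3), arc(right, 4)

from: (0, 2) facing E
[1] after arc(left, 3): (3, 5) facing N
[2] after arc(left, 3): (0, 8) facing W
[3] after straight(3): (-3, 8) facing W
[4] after straight(3): (-6, 8) facing W
[5] after arc(right, 4): (-10, 12) facing N
shorter routes all fall short; 5 is best.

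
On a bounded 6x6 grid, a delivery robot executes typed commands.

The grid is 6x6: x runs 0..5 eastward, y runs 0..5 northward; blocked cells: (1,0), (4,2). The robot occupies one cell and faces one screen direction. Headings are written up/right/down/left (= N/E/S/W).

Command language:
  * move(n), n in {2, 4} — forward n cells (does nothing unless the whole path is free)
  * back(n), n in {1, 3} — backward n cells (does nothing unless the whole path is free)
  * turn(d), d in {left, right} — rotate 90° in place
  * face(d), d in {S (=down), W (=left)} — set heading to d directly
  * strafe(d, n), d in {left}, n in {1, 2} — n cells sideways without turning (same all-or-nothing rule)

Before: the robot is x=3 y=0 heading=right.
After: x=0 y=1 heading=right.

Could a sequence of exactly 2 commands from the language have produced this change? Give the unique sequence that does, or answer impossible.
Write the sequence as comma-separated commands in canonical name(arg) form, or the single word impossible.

key: running back(3) before strafe(left, 1) would end elsewhere — order is forced
initial: x=3 y=0 heading=right
[1] after strafe(left, 1): x=3 y=1 heading=right
[2] after back(3): x=0 y=1 heading=right
no rival 2-sequence matches.

strafe(left, 1), back(3)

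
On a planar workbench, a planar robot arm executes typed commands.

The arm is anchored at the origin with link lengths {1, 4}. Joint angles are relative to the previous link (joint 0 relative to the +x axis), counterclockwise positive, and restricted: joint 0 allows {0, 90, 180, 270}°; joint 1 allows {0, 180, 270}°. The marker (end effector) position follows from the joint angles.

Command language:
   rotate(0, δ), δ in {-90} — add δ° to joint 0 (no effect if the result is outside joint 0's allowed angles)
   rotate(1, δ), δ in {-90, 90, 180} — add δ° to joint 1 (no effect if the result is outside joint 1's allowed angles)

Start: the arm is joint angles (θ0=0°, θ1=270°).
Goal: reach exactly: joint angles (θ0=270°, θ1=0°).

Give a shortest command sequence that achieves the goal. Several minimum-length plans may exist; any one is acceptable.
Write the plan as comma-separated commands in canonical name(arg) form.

t0: joint angles (θ0=0°, θ1=270°)
t=1 rotate(0, -90) ⇒ joint angles (θ0=270°, θ1=270°)
t=2 rotate(1, 90) ⇒ joint angles (θ0=270°, θ1=0°)
minimal: 2 command(s), checked below 2.

rotate(0, -90), rotate(1, 90)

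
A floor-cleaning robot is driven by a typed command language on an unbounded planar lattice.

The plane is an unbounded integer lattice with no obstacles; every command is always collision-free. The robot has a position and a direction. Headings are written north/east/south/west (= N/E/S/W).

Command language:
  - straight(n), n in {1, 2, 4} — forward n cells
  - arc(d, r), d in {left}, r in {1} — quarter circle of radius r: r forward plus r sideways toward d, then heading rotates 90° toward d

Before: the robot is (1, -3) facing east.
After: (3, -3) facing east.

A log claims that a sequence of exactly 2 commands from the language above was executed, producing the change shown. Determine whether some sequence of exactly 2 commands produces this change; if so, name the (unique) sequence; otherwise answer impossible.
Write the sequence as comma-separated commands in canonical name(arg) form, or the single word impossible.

straight(1), straight(1)

key: heading stays E — no command in the sequence turns
t0: (1, -3) facing east
1. straight(1) → (2, -3) facing east
2. straight(1) → (3, -3) facing east
all 16 alternatives checked — unique.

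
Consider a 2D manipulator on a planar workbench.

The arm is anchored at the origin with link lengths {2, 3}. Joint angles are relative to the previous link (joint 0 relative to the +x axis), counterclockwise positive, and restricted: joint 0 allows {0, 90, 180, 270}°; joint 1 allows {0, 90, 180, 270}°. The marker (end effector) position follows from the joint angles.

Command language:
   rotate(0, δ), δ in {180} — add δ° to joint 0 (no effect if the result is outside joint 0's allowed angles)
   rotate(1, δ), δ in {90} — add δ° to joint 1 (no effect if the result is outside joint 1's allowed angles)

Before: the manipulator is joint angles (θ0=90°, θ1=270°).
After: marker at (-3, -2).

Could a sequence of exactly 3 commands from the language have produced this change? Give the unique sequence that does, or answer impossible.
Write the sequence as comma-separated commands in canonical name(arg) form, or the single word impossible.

begin: joint angles (θ0=90°, θ1=270°)
t=1 rotate(0, 180) ⇒ joint angles (θ0=270°, θ1=270°)
t=2 rotate(0, 180) ⇒ joint angles (θ0=90°, θ1=270°)
t=3 rotate(0, 180) ⇒ joint angles (θ0=270°, θ1=270°)
no other 3-command option fits: unique.

rotate(0, 180), rotate(0, 180), rotate(0, 180)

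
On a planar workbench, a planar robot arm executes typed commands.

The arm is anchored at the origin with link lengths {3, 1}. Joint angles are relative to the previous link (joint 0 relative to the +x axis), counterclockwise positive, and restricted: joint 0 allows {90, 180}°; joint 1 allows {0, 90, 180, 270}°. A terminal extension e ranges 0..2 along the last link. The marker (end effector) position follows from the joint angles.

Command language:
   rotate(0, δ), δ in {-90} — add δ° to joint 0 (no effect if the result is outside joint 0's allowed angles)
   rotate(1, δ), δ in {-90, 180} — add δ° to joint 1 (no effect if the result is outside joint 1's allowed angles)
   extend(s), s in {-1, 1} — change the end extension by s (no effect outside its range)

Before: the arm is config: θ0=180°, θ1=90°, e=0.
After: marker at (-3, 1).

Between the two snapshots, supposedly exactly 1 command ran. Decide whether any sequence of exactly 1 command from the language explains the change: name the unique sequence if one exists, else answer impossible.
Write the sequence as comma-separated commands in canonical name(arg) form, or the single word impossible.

from: config: θ0=180°, θ1=90°, e=0
[1] after rotate(1, 180): config: θ0=180°, θ1=270°, e=0
all 5 alternatives checked — unique.

rotate(1, 180)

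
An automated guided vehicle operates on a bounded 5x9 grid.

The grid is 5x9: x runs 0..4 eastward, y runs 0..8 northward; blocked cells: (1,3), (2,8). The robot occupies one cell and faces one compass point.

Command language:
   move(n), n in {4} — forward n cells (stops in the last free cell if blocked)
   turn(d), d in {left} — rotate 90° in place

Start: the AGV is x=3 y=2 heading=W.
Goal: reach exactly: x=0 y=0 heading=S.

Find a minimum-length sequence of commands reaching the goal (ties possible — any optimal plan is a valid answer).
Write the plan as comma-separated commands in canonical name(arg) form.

initial: x=3 y=2 heading=W
t=1 move(4) ⇒ x=0 y=2 heading=W
t=2 turn(left) ⇒ x=0 y=2 heading=S
t=3 move(4) ⇒ x=0 y=0 heading=S
shorter routes all fall short; 3 is best.

move(4), turn(left), move(4)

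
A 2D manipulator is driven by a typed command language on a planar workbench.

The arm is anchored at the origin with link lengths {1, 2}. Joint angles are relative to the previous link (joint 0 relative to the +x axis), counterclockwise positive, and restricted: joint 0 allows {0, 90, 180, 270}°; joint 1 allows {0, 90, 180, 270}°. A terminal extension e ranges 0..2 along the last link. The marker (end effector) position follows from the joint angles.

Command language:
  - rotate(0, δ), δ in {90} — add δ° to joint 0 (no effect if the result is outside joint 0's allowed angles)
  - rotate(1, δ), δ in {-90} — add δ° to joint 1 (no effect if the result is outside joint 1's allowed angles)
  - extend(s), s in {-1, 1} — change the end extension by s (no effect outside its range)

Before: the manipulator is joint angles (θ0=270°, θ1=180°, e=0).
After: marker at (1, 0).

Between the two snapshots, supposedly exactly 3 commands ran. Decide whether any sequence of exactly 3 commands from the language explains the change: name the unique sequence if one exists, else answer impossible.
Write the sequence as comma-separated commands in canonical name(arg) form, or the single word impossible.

from: joint angles (θ0=270°, θ1=180°, e=0)
[1] after rotate(0, 90): joint angles (θ0=0°, θ1=180°, e=0)
[2] after rotate(0, 90): joint angles (θ0=90°, θ1=180°, e=0)
[3] after rotate(0, 90): joint angles (θ0=180°, θ1=180°, e=0)
no other 3-command option fits: unique.

rotate(0, 90), rotate(0, 90), rotate(0, 90)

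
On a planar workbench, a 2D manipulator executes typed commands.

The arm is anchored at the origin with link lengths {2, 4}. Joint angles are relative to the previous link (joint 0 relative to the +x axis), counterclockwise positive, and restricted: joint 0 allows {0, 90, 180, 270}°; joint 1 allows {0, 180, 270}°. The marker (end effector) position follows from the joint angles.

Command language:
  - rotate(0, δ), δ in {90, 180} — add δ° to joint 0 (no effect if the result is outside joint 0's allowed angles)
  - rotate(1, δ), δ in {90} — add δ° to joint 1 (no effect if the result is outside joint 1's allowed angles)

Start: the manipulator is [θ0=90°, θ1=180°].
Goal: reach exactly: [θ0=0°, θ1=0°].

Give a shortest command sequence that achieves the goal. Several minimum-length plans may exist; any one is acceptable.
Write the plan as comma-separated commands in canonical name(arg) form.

t0: [θ0=90°, θ1=180°]
1. rotate(1, 90) → [θ0=90°, θ1=270°]
2. rotate(1, 90) → [θ0=90°, θ1=0°]
3. rotate(0, 180) → [θ0=270°, θ1=0°]
4. rotate(0, 90) → [θ0=0°, θ1=0°]
minimal: 4 command(s), checked below 4.

rotate(1, 90), rotate(1, 90), rotate(0, 180), rotate(0, 90)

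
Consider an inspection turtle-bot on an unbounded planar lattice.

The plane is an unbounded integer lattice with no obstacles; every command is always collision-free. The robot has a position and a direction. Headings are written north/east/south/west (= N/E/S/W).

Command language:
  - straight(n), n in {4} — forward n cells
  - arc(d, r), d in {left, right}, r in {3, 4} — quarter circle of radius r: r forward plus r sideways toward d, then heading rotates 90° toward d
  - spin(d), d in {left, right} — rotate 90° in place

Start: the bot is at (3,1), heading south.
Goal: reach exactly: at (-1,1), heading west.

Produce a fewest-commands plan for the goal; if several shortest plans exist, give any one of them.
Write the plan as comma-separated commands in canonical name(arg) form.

begin: at (3,1), heading south
step 1 (spin(right)): at (3,1), heading west
step 2 (straight(4)): at (-1,1), heading west
nothing shorter than 2 reaches the goal.

spin(right), straight(4)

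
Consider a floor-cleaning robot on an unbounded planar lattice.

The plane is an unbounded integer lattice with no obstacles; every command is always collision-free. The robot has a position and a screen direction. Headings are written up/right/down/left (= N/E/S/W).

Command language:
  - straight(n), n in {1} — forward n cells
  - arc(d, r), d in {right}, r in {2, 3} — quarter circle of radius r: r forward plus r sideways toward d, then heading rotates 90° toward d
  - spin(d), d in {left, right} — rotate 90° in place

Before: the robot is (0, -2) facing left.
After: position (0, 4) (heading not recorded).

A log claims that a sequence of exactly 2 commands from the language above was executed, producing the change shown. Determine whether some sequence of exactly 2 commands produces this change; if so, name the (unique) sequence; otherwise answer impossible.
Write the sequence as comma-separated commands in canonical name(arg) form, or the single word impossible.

arc(right, 3), arc(right, 3)

start: (0, -2) facing left
1. arc(right, 3) → (-3, 1) facing up
2. arc(right, 3) → (0, 4) facing right
no other 2-command option fits: unique.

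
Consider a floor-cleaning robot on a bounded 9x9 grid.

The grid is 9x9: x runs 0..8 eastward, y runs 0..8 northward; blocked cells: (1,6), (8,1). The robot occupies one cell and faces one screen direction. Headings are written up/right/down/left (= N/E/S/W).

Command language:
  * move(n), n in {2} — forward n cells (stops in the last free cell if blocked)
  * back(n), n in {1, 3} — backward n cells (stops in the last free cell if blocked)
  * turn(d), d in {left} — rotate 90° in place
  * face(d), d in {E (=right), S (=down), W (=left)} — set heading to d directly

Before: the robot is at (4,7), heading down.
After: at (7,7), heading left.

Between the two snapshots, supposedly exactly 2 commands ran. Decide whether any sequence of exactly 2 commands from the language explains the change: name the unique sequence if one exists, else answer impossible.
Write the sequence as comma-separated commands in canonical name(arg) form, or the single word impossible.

face(W), back(3)

key: position moved to (7,7) AND the heading swung to W — translation plus rotation needed
start: at (4,7), heading down
t=1 face(W) ⇒ at (4,7), heading left
t=2 back(3) ⇒ at (7,7), heading left
no rival 2-sequence matches.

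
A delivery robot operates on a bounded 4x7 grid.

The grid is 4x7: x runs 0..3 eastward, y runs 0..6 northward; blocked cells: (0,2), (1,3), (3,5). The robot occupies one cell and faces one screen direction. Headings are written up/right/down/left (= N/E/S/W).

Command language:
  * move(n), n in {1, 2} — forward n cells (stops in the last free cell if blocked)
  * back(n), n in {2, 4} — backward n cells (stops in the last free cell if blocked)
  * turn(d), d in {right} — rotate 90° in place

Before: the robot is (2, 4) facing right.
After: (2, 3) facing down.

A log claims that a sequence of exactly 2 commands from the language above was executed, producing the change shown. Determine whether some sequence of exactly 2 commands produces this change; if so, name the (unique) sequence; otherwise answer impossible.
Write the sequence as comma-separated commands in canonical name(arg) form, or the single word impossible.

key: order matters: swapping turn(right) and move(1) lands elsewhere
begin: (2, 4) facing right
1. turn(right) → (2, 4) facing down
2. move(1) → (2, 3) facing down
all 25 alternatives checked — unique.

turn(right), move(1)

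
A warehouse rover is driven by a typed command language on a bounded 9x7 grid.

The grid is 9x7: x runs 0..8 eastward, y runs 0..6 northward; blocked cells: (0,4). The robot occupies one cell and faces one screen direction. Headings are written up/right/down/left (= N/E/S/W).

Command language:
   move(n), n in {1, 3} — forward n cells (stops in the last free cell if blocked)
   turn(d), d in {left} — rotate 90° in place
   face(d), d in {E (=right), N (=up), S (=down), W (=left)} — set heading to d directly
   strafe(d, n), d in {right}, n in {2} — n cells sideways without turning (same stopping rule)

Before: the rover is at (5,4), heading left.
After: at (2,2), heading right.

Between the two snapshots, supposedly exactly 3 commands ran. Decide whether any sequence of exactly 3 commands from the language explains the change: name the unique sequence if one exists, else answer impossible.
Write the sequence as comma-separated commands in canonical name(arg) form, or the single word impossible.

key: position moved to (2,2) AND the heading swung to E — translation plus rotation needed
initial: at (5,4), heading left
[1] after move(3): at (2,4), heading left
[2] after face(E): at (2,4), heading right
[3] after strafe(right, 2): at (2,2), heading right
no other 3-command option fits: unique.

move(3), face(E), strafe(right, 2)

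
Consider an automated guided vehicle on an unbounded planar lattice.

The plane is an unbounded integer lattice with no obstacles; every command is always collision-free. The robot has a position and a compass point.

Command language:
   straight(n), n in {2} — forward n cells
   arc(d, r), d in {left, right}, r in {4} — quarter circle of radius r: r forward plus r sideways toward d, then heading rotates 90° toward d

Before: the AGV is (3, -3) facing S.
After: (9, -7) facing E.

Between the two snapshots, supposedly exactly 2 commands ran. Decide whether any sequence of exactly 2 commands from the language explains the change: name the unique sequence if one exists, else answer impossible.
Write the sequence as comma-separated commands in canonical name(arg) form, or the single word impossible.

key: order matters: swapping arc(left, 4) and straight(2) lands elsewhere
t0: (3, -3) facing S
[1] after arc(left, 4): (7, -7) facing E
[2] after straight(2): (9, -7) facing E
uniquely the one of 9 2-step routes that fits.

arc(left, 4), straight(2)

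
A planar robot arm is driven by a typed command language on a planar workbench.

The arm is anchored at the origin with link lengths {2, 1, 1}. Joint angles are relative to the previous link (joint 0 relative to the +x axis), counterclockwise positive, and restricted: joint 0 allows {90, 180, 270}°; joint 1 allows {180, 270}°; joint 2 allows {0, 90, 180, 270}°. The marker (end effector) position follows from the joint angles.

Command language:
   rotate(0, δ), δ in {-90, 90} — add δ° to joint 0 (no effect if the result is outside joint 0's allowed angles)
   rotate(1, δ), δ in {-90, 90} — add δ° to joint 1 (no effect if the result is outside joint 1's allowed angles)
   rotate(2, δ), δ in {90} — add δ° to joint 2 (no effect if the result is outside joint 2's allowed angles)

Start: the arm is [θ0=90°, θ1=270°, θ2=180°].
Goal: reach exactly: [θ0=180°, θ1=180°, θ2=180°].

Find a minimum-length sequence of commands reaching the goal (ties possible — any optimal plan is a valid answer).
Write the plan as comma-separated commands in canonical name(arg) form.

t0: [θ0=90°, θ1=270°, θ2=180°]
step 1 (rotate(0, 90)): [θ0=180°, θ1=270°, θ2=180°]
step 2 (rotate(1, -90)): [θ0=180°, θ1=180°, θ2=180°]
shorter routes all fall short; 2 is best.

rotate(0, 90), rotate(1, -90)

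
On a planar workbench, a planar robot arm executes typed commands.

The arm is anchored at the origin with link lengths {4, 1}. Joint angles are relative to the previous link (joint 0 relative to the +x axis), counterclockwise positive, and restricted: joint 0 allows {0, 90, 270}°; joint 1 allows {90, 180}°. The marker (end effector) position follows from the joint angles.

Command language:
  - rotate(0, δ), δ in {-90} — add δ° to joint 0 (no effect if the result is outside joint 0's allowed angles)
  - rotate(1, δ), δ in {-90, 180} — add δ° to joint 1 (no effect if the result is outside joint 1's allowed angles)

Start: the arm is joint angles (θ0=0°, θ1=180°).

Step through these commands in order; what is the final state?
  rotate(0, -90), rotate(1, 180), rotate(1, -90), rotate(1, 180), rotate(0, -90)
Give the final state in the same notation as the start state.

joint angles (θ0=270°, θ1=90°)

initial: joint angles (θ0=0°, θ1=180°)
1. rotate(0, -90) → joint angles (θ0=270°, θ1=180°)
2. rotate(1, 180) → joint angles (θ0=270°, θ1=180°)
3. rotate(1, -90) → joint angles (θ0=270°, θ1=90°)
4. rotate(1, 180) → joint angles (θ0=270°, θ1=90°)
5. rotate(0, -90) → joint angles (θ0=270°, θ1=90°)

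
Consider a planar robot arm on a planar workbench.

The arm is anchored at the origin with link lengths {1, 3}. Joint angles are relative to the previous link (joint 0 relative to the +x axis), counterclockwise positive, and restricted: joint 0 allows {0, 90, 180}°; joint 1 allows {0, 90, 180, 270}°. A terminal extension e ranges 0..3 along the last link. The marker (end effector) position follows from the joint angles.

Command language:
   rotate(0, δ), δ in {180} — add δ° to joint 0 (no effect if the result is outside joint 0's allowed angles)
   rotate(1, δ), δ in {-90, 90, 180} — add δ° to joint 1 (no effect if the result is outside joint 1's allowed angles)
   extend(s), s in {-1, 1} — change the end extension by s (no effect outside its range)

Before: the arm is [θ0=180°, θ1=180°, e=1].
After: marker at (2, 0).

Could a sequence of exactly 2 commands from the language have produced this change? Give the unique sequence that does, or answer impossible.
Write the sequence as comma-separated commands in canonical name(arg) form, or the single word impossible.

extend(-1), extend(-1)

initial: [θ0=180°, θ1=180°, e=1]
t=1 extend(-1) ⇒ [θ0=180°, θ1=180°, e=0]
t=2 extend(-1) ⇒ [θ0=180°, θ1=180°, e=0]
all 36 alternatives checked — unique.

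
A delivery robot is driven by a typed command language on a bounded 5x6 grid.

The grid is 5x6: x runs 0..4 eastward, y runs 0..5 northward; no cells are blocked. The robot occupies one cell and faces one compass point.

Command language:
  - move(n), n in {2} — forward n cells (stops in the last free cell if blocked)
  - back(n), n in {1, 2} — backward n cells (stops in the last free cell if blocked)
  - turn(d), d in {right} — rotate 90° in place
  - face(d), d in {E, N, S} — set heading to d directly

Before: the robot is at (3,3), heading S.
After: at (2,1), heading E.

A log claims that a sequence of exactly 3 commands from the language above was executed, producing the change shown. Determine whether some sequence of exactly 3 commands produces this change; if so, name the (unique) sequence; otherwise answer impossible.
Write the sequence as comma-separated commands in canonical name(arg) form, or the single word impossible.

move(2), face(E), back(1)

key: cell and facing (now E) both changed — the 3 commands mix motion and turning
t0: at (3,3), heading S
1. move(2) → at (3,1), heading S
2. face(E) → at (3,1), heading E
3. back(1) → at (2,1), heading E
no rival 3-sequence matches.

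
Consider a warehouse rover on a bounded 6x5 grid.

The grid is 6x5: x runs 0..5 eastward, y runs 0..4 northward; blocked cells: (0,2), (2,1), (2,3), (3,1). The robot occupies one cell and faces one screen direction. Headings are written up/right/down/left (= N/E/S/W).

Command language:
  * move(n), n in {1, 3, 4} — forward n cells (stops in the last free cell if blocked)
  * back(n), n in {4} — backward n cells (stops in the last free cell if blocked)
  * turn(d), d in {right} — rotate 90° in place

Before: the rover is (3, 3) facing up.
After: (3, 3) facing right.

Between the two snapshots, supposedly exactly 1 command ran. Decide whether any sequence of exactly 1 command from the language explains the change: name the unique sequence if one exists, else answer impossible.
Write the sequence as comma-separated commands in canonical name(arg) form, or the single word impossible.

turn(right)

key: (3,3) unchanged — the single command moves nothing
t0: (3, 3) facing up
[1] after turn(right): (3, 3) facing right
all 5 alternatives checked — unique.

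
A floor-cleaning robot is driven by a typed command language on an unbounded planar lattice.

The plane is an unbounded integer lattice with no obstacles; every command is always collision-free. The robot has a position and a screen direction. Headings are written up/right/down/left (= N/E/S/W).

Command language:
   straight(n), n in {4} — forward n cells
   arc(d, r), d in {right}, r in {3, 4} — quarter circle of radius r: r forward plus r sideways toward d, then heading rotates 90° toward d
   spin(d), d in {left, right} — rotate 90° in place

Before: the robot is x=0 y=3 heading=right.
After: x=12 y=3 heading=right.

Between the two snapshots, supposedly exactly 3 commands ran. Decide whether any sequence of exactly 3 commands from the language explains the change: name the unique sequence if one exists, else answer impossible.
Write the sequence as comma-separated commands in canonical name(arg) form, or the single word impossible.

straight(4), straight(4), straight(4)

key: heading stays E — no command in the sequence turns
begin: x=0 y=3 heading=right
1. straight(4) → x=4 y=3 heading=right
2. straight(4) → x=8 y=3 heading=right
3. straight(4) → x=12 y=3 heading=right
no other 3-command option fits: unique.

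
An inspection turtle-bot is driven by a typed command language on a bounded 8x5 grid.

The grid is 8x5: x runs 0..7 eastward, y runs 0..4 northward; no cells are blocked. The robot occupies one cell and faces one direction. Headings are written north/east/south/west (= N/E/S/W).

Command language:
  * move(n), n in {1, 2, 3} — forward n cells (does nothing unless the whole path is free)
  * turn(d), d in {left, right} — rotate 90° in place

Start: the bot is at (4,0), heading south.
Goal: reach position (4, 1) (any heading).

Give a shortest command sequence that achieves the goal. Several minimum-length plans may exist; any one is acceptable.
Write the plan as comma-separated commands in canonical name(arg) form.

turn(left), turn(left), move(1)

start: at (4,0), heading south
step 1 (turn(left)): at (4,0), heading east
step 2 (turn(left)): at (4,0), heading north
step 3 (move(1)): at (4,1), heading north
no 2-step plan works, so 3 is optimal.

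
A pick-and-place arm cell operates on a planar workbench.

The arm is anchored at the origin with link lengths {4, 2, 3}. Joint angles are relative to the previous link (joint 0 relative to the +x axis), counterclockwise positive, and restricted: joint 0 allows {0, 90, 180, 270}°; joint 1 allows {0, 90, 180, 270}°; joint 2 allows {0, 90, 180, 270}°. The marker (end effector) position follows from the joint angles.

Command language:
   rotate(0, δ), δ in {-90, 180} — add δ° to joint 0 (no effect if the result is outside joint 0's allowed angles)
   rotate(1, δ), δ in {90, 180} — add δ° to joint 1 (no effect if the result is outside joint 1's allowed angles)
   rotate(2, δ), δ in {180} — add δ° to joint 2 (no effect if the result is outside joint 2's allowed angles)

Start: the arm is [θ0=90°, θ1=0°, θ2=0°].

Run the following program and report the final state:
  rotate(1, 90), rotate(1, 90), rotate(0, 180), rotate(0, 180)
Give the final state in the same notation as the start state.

[θ0=90°, θ1=180°, θ2=0°]

begin: [θ0=90°, θ1=0°, θ2=0°]
step 1 (rotate(1, 90)): [θ0=90°, θ1=90°, θ2=0°]
step 2 (rotate(1, 90)): [θ0=90°, θ1=180°, θ2=0°]
step 3 (rotate(0, 180)): [θ0=270°, θ1=180°, θ2=0°]
step 4 (rotate(0, 180)): [θ0=90°, θ1=180°, θ2=0°]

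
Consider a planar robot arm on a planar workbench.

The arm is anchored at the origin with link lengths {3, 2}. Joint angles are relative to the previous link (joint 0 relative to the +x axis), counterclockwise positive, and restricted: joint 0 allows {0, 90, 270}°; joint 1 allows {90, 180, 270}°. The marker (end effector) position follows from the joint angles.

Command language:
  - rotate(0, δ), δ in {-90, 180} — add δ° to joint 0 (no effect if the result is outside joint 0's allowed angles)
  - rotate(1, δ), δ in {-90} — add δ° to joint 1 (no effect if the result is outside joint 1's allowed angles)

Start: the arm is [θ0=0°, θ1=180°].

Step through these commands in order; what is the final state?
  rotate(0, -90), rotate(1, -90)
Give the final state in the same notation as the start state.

[θ0=270°, θ1=90°]

initial: [θ0=0°, θ1=180°]
step 1 (rotate(0, -90)): [θ0=270°, θ1=180°]
step 2 (rotate(1, -90)): [θ0=270°, θ1=90°]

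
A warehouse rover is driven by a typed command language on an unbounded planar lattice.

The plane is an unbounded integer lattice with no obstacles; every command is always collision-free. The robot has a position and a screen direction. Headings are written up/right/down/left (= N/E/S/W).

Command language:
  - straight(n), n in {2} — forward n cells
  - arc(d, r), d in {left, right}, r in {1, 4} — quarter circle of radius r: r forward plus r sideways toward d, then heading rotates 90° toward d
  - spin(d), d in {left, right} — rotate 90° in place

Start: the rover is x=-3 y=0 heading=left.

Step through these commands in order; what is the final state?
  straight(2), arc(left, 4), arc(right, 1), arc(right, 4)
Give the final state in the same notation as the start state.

start: x=-3 y=0 heading=left
[1] after straight(2): x=-5 y=0 heading=left
[2] after arc(left, 4): x=-9 y=-4 heading=down
[3] after arc(right, 1): x=-10 y=-5 heading=left
[4] after arc(right, 4): x=-14 y=-1 heading=up

x=-14 y=-1 heading=up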